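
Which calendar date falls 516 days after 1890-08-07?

January 5, 1892

Advancing 516 days from August 7, 1890.
August has 31 days, so 31 − 7 = 24 days remain after August 7, 1890; 516 − 24 = 492 left.
September 1890 has 30 days: 492 − 30 = 462 left.
October 1890 has 31 days: 462 − 31 = 431 left.
November 1890 has 30 days: 431 − 30 = 401 left.
December 1890 has 31 days: 401 − 31 = 370 left.
January 1891 has 31 days: 370 − 31 = 339 left.
February 1891 has 28 days (1891 is not a leap year): 339 − 28 = 311 left.
March 1891 has 31 days: 311 − 31 = 280 left.
April 1891 has 30 days: 280 − 30 = 250 left.
May 1891 has 31 days: 250 − 31 = 219 left.
June 1891 has 30 days: 219 − 30 = 189 left.
July 1891 has 31 days: 189 − 31 = 158 left.
August 1891 has 31 days: 158 − 31 = 127 left.
September 1891 has 30 days: 127 − 30 = 97 left.
October 1891 has 31 days: 97 − 31 = 66 left.
November 1891 has 30 days: 66 − 30 = 36 left.
December 1891 has 31 days: 36 − 31 = 5 left.
5 days into January 1892 → January 5, 1892.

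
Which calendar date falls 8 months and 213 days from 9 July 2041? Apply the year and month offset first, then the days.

October 8, 2042

Counting forward 8 months and 213 days from July 9, 2041: first the month/year part, then the days.
month 7 + 8 = 15, which is month 3 of year 2042 → March 2042.
Day 9 is valid in March, giving March 9, 2042.
Now add 213 days from March 9, 2042.
March has 31 days, so 31 − 9 = 22 days remain after March 9, 2042; 213 − 22 = 191 left.
April 2042 has 30 days: 191 − 30 = 161 left.
May 2042 has 31 days: 161 − 31 = 130 left.
June 2042 has 30 days: 130 − 30 = 100 left.
July 2042 has 31 days: 100 − 31 = 69 left.
August 2042 has 31 days: 69 − 31 = 38 left.
September 2042 has 30 days: 38 − 30 = 8 left.
8 days into October 2042 → October 8, 2042.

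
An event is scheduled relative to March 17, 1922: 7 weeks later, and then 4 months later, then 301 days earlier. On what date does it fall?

November 8, 1921

Advancing 7 weeks (= 49 days) from March 17, 1922:
March has 31 days, so 31 − 17 = 14 days remain after March 17, 1922; 49 − 14 = 35 left.
April 1922 has 30 days: 35 − 30 = 5 left.
5 days into May 1922 → May 5, 1922.
Counting forward 4 months from May 5, 1922:
month 5 + 4 = 9 → September 1922.
Day 5 is valid in September, giving September 5, 1922.
Subtracting 301 days from September 5, 1922:
Going back 5 days from September 5, 1922 reaches the end of the previous month; 301 − 5 = 296 left.
August 1922 has 31 days: 296 − 31 = 265 left.
July 1922 has 31 days: 265 − 31 = 234 left.
June 1922 has 30 days: 234 − 30 = 204 left.
May 1922 has 31 days: 204 − 31 = 173 left.
April 1922 has 30 days: 173 − 30 = 143 left.
March 1922 has 31 days: 143 − 31 = 112 left.
February 1922 has 28 days (1922 is not a leap year): 112 − 28 = 84 left.
January 1922 has 31 days: 84 − 31 = 53 left.
December 1921 has 31 days: 53 − 31 = 22 left.
November 1921 has 30 days; 30 − 22 = 8 → November 8, 1921.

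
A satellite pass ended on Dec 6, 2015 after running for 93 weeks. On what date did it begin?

Subtracting 93 weeks = 651 days from December 6, 2015.
Going back 6 days from December 6, 2015 reaches the end of the previous month; 651 − 6 = 645 left.
November 2015 has 30 days: 645 − 30 = 615 left.
October 2015 has 31 days: 615 − 31 = 584 left.
September 2015 has 30 days: 584 − 30 = 554 left.
August 2015 has 31 days: 554 − 31 = 523 left.
July 2015 has 31 days: 523 − 31 = 492 left.
June 2015 has 30 days: 492 − 30 = 462 left.
May 2015 has 31 days: 462 − 31 = 431 left.
April 2015 has 30 days: 431 − 30 = 401 left.
March 2015 has 31 days: 401 − 31 = 370 left.
February 2015 has 28 days (2015 is not a leap year): 370 − 28 = 342 left.
January 2015 has 31 days: 342 − 31 = 311 left.
December 2014 has 31 days: 311 − 31 = 280 left.
November 2014 has 30 days: 280 − 30 = 250 left.
October 2014 has 31 days: 250 − 31 = 219 left.
September 2014 has 30 days: 219 − 30 = 189 left.
August 2014 has 31 days: 189 − 31 = 158 left.
July 2014 has 31 days: 158 − 31 = 127 left.
June 2014 has 30 days: 127 − 30 = 97 left.
May 2014 has 31 days: 97 − 31 = 66 left.
April 2014 has 30 days: 66 − 30 = 36 left.
March 2014 has 31 days: 36 − 31 = 5 left.
February 2014 has 28 days; 28 − 5 = 23 → February 23, 2014.

February 23, 2014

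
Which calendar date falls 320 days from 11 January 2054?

November 27, 2054

Counting forward 320 days from January 11, 2054.
January has 31 days, so 31 − 11 = 20 days remain after January 11, 2054; 320 − 20 = 300 left.
February 2054 has 28 days (2054 is not a leap year): 300 − 28 = 272 left.
March 2054 has 31 days: 272 − 31 = 241 left.
April 2054 has 30 days: 241 − 30 = 211 left.
May 2054 has 31 days: 211 − 31 = 180 left.
June 2054 has 30 days: 180 − 30 = 150 left.
July 2054 has 31 days: 150 − 31 = 119 left.
August 2054 has 31 days: 119 − 31 = 88 left.
September 2054 has 30 days: 88 − 30 = 58 left.
October 2054 has 31 days: 58 − 31 = 27 left.
27 days into November 2054 → November 27, 2054.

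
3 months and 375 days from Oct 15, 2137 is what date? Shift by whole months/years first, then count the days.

January 25, 2139

Counting forward 3 months and 375 days from October 15, 2137: first the month/year part, then the days.
month 10 + 3 = 13, which is month 1 of year 2138 → January 2138.
Day 15 is valid in January, giving January 15, 2138.
Now add 375 days from January 15, 2138.
January has 31 days, so 31 − 15 = 16 days remain after January 15, 2138; 375 − 16 = 359 left.
February 2138 has 28 days (2138 is not a leap year): 359 − 28 = 331 left.
March 2138 has 31 days: 331 − 31 = 300 left.
April 2138 has 30 days: 300 − 30 = 270 left.
May 2138 has 31 days: 270 − 31 = 239 left.
June 2138 has 30 days: 239 − 30 = 209 left.
July 2138 has 31 days: 209 − 31 = 178 left.
August 2138 has 31 days: 178 − 31 = 147 left.
September 2138 has 30 days: 147 − 30 = 117 left.
October 2138 has 31 days: 117 − 31 = 86 left.
November 2138 has 30 days: 86 − 30 = 56 left.
December 2138 has 31 days: 56 − 31 = 25 left.
25 days into January 2139 → January 25, 2139.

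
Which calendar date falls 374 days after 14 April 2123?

April 22, 2124

Adding 374 days from April 14, 2123.
April has 30 days, so 30 − 14 = 16 days remain after April 14, 2123; 374 − 16 = 358 left.
May 2123 has 31 days: 358 − 31 = 327 left.
June 2123 has 30 days: 327 − 30 = 297 left.
July 2123 has 31 days: 297 − 31 = 266 left.
August 2123 has 31 days: 266 − 31 = 235 left.
September 2123 has 30 days: 235 − 30 = 205 left.
October 2123 has 31 days: 205 − 31 = 174 left.
November 2123 has 30 days: 174 − 30 = 144 left.
December 2123 has 31 days: 144 − 31 = 113 left.
January 2124 has 31 days: 113 − 31 = 82 left.
February 2124 has 29 days (2124 is a leap year): 82 − 29 = 53 left.
March 2124 has 31 days: 53 − 31 = 22 left.
22 days into April 2124 → April 22, 2124.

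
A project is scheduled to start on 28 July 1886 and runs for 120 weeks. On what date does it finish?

Counting forward 120 weeks = 840 days from July 28, 1886.
July has 31 days, so 31 − 28 = 3 days remain after July 28, 1886; 840 − 3 = 837 left.
August 1886 has 31 days: 837 − 31 = 806 left.
September 1886 has 30 days: 806 − 30 = 776 left.
October 1886 has 31 days: 776 − 31 = 745 left.
November 1886 has 30 days: 745 − 30 = 715 left.
December 1886 has 31 days: 715 − 31 = 684 left.
January 1887 has 31 days: 684 − 31 = 653 left.
February 1887 has 28 days (1887 is not a leap year): 653 − 28 = 625 left.
March 1887 has 31 days: 625 − 31 = 594 left.
April 1887 has 30 days: 594 − 30 = 564 left.
May 1887 has 31 days: 564 − 31 = 533 left.
June 1887 has 30 days: 533 − 30 = 503 left.
July 1887 has 31 days: 503 − 31 = 472 left.
August 1887 has 31 days: 472 − 31 = 441 left.
September 1887 has 30 days: 441 − 30 = 411 left.
October 1887 has 31 days: 411 − 31 = 380 left.
November 1887 has 30 days: 380 − 30 = 350 left.
December 1887 has 31 days: 350 − 31 = 319 left.
January 1888 has 31 days: 319 − 31 = 288 left.
February 1888 has 29 days (1888 is a leap year): 288 − 29 = 259 left.
March 1888 has 31 days: 259 − 31 = 228 left.
April 1888 has 30 days: 228 − 30 = 198 left.
May 1888 has 31 days: 198 − 31 = 167 left.
June 1888 has 30 days: 167 − 30 = 137 left.
July 1888 has 31 days: 137 − 31 = 106 left.
August 1888 has 31 days: 106 − 31 = 75 left.
September 1888 has 30 days: 75 − 30 = 45 left.
October 1888 has 31 days: 45 − 31 = 14 left.
14 days into November 1888 → November 14, 1888.

November 14, 1888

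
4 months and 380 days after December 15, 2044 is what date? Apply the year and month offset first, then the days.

April 30, 2046

Adding 4 months and 380 days from December 15, 2044: first the month/year part, then the days.
month 12 + 4 = 16, which is month 4 of year 2045 → April 2045.
Day 15 is valid in April, giving April 15, 2045.
Now add 380 days from April 15, 2045.
April has 30 days, so 30 − 15 = 15 days remain after April 15, 2045; 380 − 15 = 365 left.
May 2045 has 31 days: 365 − 31 = 334 left.
June 2045 has 30 days: 334 − 30 = 304 left.
July 2045 has 31 days: 304 − 31 = 273 left.
August 2045 has 31 days: 273 − 31 = 242 left.
September 2045 has 30 days: 242 − 30 = 212 left.
October 2045 has 31 days: 212 − 31 = 181 left.
November 2045 has 30 days: 181 − 30 = 151 left.
December 2045 has 31 days: 151 − 31 = 120 left.
January 2046 has 31 days: 120 − 31 = 89 left.
February 2046 has 28 days (2046 is not a leap year): 89 − 28 = 61 left.
March 2046 has 31 days: 61 − 31 = 30 left.
30 days into April 2046 → April 30, 2046.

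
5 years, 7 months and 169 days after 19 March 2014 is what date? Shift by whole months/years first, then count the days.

Adding 5 years, 7 months and 169 days from March 19, 2014: first the month/year part, then the days.
+5 years → 2019; month 3 + 7 = 10 → October 2019.
Day 19 is valid in October, giving October 19, 2019.
Now add 169 days from October 19, 2019.
October has 31 days, so 31 − 19 = 12 days remain after October 19, 2019; 169 − 12 = 157 left.
November 2019 has 30 days: 157 − 30 = 127 left.
December 2019 has 31 days: 127 − 31 = 96 left.
January 2020 has 31 days: 96 − 31 = 65 left.
February 2020 has 29 days (2020 is a leap year): 65 − 29 = 36 left.
March 2020 has 31 days: 36 − 31 = 5 left.
5 days into April 2020 → April 5, 2020.

April 5, 2020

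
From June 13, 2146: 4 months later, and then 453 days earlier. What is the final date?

Advancing 4 months from June 13, 2146:
month 6 + 4 = 10 → October 2146.
Day 13 is valid in October, giving October 13, 2146.
Going back 453 days from October 13, 2146:
Going back 13 days from October 13, 2146 reaches the end of the previous month; 453 − 13 = 440 left.
September 2146 has 30 days: 440 − 30 = 410 left.
August 2146 has 31 days: 410 − 31 = 379 left.
July 2146 has 31 days: 379 − 31 = 348 left.
June 2146 has 30 days: 348 − 30 = 318 left.
May 2146 has 31 days: 318 − 31 = 287 left.
April 2146 has 30 days: 287 − 30 = 257 left.
March 2146 has 31 days: 257 − 31 = 226 left.
February 2146 has 28 days (2146 is not a leap year): 226 − 28 = 198 left.
January 2146 has 31 days: 198 − 31 = 167 left.
December 2145 has 31 days: 167 − 31 = 136 left.
November 2145 has 30 days: 136 − 30 = 106 left.
October 2145 has 31 days: 106 − 31 = 75 left.
September 2145 has 30 days: 75 − 30 = 45 left.
August 2145 has 31 days: 45 − 31 = 14 left.
July 2145 has 31 days; 31 − 14 = 17 → July 17, 2145.

July 17, 2145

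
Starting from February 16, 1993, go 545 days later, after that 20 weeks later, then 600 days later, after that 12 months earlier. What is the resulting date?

August 24, 1995

Adding 545 days from February 16, 1993:
February has 28 days, so 28 − 16 = 12 days remain after February 16, 1993; 545 − 12 = 533 left.
March 1993 has 31 days: 533 − 31 = 502 left.
April 1993 has 30 days: 502 − 30 = 472 left.
May 1993 has 31 days: 472 − 31 = 441 left.
June 1993 has 30 days: 441 − 30 = 411 left.
July 1993 has 31 days: 411 − 31 = 380 left.
August 1993 has 31 days: 380 − 31 = 349 left.
September 1993 has 30 days: 349 − 30 = 319 left.
October 1993 has 31 days: 319 − 31 = 288 left.
November 1993 has 30 days: 288 − 30 = 258 left.
December 1993 has 31 days: 258 − 31 = 227 left.
January 1994 has 31 days: 227 − 31 = 196 left.
February 1994 has 28 days (1994 is not a leap year): 196 − 28 = 168 left.
March 1994 has 31 days: 168 − 31 = 137 left.
April 1994 has 30 days: 137 − 30 = 107 left.
May 1994 has 31 days: 107 − 31 = 76 left.
June 1994 has 30 days: 76 − 30 = 46 left.
July 1994 has 31 days: 46 − 31 = 15 left.
15 days into August 1994 → August 15, 1994.
Counting forward 20 weeks (= 140 days) from August 15, 1994:
August has 31 days, so 31 − 15 = 16 days remain after August 15, 1994; 140 − 16 = 124 left.
September 1994 has 30 days: 124 − 30 = 94 left.
October 1994 has 31 days: 94 − 31 = 63 left.
November 1994 has 30 days: 63 − 30 = 33 left.
December 1994 has 31 days: 33 − 31 = 2 left.
2 days into January 1995 → January 2, 1995.
Advancing 600 days from January 2, 1995:
January has 31 days, so 31 − 2 = 29 days remain after January 2, 1995; 600 − 29 = 571 left.
February 1995 has 28 days (1995 is not a leap year): 571 − 28 = 543 left.
March 1995 has 31 days: 543 − 31 = 512 left.
April 1995 has 30 days: 512 − 30 = 482 left.
May 1995 has 31 days: 482 − 31 = 451 left.
June 1995 has 30 days: 451 − 30 = 421 left.
July 1995 has 31 days: 421 − 31 = 390 left.
August 1995 has 31 days: 390 − 31 = 359 left.
September 1995 has 30 days: 359 − 30 = 329 left.
October 1995 has 31 days: 329 − 31 = 298 left.
November 1995 has 30 days: 298 − 30 = 268 left.
December 1995 has 31 days: 268 − 31 = 237 left.
January 1996 has 31 days: 237 − 31 = 206 left.
February 1996 has 29 days (1996 is a leap year): 206 − 29 = 177 left.
March 1996 has 31 days: 177 − 31 = 146 left.
April 1996 has 30 days: 146 − 30 = 116 left.
May 1996 has 31 days: 116 − 31 = 85 left.
June 1996 has 30 days: 85 − 30 = 55 left.
July 1996 has 31 days: 55 − 31 = 24 left.
24 days into August 1996 → August 24, 1996.
Subtracting 12 months from August 24, 1996:
month 8 − 12 = -4, which is month 8 of year 1995 → August 1995.
Day 24 is valid in August, giving August 24, 1995.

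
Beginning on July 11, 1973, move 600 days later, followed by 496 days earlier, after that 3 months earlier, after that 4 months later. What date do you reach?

November 23, 1973

Adding 600 days from July 11, 1973:
July has 31 days, so 31 − 11 = 20 days remain after July 11, 1973; 600 − 20 = 580 left.
August 1973 has 31 days: 580 − 31 = 549 left.
September 1973 has 30 days: 549 − 30 = 519 left.
October 1973 has 31 days: 519 − 31 = 488 left.
November 1973 has 30 days: 488 − 30 = 458 left.
December 1973 has 31 days: 458 − 31 = 427 left.
January 1974 has 31 days: 427 − 31 = 396 left.
February 1974 has 28 days (1974 is not a leap year): 396 − 28 = 368 left.
March 1974 has 31 days: 368 − 31 = 337 left.
April 1974 has 30 days: 337 − 30 = 307 left.
May 1974 has 31 days: 307 − 31 = 276 left.
June 1974 has 30 days: 276 − 30 = 246 left.
July 1974 has 31 days: 246 − 31 = 215 left.
August 1974 has 31 days: 215 − 31 = 184 left.
September 1974 has 30 days: 184 − 30 = 154 left.
October 1974 has 31 days: 154 − 31 = 123 left.
November 1974 has 30 days: 123 − 30 = 93 left.
December 1974 has 31 days: 93 − 31 = 62 left.
January 1975 has 31 days: 62 − 31 = 31 left.
February 1975 has 28 days (1975 is not a leap year): 31 − 28 = 3 left.
3 days into March 1975 → March 3, 1975.
Subtracting 496 days from March 3, 1975:
Going back 3 days from March 3, 1975 reaches the end of the previous month; 496 − 3 = 493 left.
February 1975 has 28 days (1975 is not a leap year): 493 − 28 = 465 left.
January 1975 has 31 days: 465 − 31 = 434 left.
December 1974 has 31 days: 434 − 31 = 403 left.
November 1974 has 30 days: 403 − 30 = 373 left.
October 1974 has 31 days: 373 − 31 = 342 left.
September 1974 has 30 days: 342 − 30 = 312 left.
August 1974 has 31 days: 312 − 31 = 281 left.
July 1974 has 31 days: 281 − 31 = 250 left.
June 1974 has 30 days: 250 − 30 = 220 left.
May 1974 has 31 days: 220 − 31 = 189 left.
April 1974 has 30 days: 189 − 30 = 159 left.
March 1974 has 31 days: 159 − 31 = 128 left.
February 1974 has 28 days (1974 is not a leap year): 128 − 28 = 100 left.
January 1974 has 31 days: 100 − 31 = 69 left.
December 1973 has 31 days: 69 − 31 = 38 left.
November 1973 has 30 days: 38 − 30 = 8 left.
October 1973 has 31 days; 31 − 8 = 23 → October 23, 1973.
Subtracting 3 months from October 23, 1973:
month 10 − 3 = 7 → July 1973.
Day 23 is valid in July, giving July 23, 1973.
Adding 4 months from July 23, 1973:
month 7 + 4 = 11 → November 1973.
Day 23 is valid in November, giving November 23, 1973.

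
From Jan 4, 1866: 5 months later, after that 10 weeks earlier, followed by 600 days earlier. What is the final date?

August 3, 1864

Advancing 5 months from January 4, 1866:
month 1 + 5 = 6 → June 1866.
Day 4 is valid in June, giving June 4, 1866.
Going back 10 weeks (= 70 days) from June 4, 1866:
Going back 4 days from June 4, 1866 reaches the end of the previous month; 70 − 4 = 66 left.
May 1866 has 31 days: 66 − 31 = 35 left.
April 1866 has 30 days: 35 − 30 = 5 left.
March 1866 has 31 days; 31 − 5 = 26 → March 26, 1866.
Subtracting 600 days from March 26, 1866:
Going back 26 days from March 26, 1866 reaches the end of the previous month; 600 − 26 = 574 left.
February 1866 has 28 days (1866 is not a leap year): 574 − 28 = 546 left.
January 1866 has 31 days: 546 − 31 = 515 left.
December 1865 has 31 days: 515 − 31 = 484 left.
November 1865 has 30 days: 484 − 30 = 454 left.
October 1865 has 31 days: 454 − 31 = 423 left.
September 1865 has 30 days: 423 − 30 = 393 left.
August 1865 has 31 days: 393 − 31 = 362 left.
July 1865 has 31 days: 362 − 31 = 331 left.
June 1865 has 30 days: 331 − 30 = 301 left.
May 1865 has 31 days: 301 − 31 = 270 left.
April 1865 has 30 days: 270 − 30 = 240 left.
March 1865 has 31 days: 240 − 31 = 209 left.
February 1865 has 28 days (1865 is not a leap year): 209 − 28 = 181 left.
January 1865 has 31 days: 181 − 31 = 150 left.
December 1864 has 31 days: 150 − 31 = 119 left.
November 1864 has 30 days: 119 − 30 = 89 left.
October 1864 has 31 days: 89 − 31 = 58 left.
September 1864 has 30 days: 58 − 30 = 28 left.
August 1864 has 31 days; 31 − 28 = 3 → August 3, 1864.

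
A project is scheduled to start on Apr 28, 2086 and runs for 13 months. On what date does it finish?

May 28, 2087

Counting forward 13 months from April 28, 2086.
month 4 + 13 = 17, which is month 5 of year 2087 → May 2087.
Day 28 is valid in May, giving May 28, 2087.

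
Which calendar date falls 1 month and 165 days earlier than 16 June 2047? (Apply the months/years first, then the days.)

December 2, 2046

Going back 1 month and 165 days from June 16, 2047: first the month/year part, then the days.
month 6 − 1 = 5 → May 2047.
Day 16 is valid in May, giving May 16, 2047.
Now subtract 165 days from May 16, 2047.
Going back 16 days from May 16, 2047 reaches the end of the previous month; 165 − 16 = 149 left.
April 2047 has 30 days: 149 − 30 = 119 left.
March 2047 has 31 days: 119 − 31 = 88 left.
February 2047 has 28 days (2047 is not a leap year): 88 − 28 = 60 left.
January 2047 has 31 days: 60 − 31 = 29 left.
December 2046 has 31 days; 31 − 29 = 2 → December 2, 2046.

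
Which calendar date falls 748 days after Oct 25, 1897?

Advancing 748 days from October 25, 1897.
October has 31 days, so 31 − 25 = 6 days remain after October 25, 1897; 748 − 6 = 742 left.
November 1897 has 30 days: 742 − 30 = 712 left.
December 1897 has 31 days: 712 − 31 = 681 left.
January 1898 has 31 days: 681 − 31 = 650 left.
February 1898 has 28 days (1898 is not a leap year): 650 − 28 = 622 left.
March 1898 has 31 days: 622 − 31 = 591 left.
April 1898 has 30 days: 591 − 30 = 561 left.
May 1898 has 31 days: 561 − 31 = 530 left.
June 1898 has 30 days: 530 − 30 = 500 left.
July 1898 has 31 days: 500 − 31 = 469 left.
August 1898 has 31 days: 469 − 31 = 438 left.
September 1898 has 30 days: 438 − 30 = 408 left.
October 1898 has 31 days: 408 − 31 = 377 left.
November 1898 has 30 days: 377 − 30 = 347 left.
December 1898 has 31 days: 347 − 31 = 316 left.
January 1899 has 31 days: 316 − 31 = 285 left.
February 1899 has 28 days (1899 is not a leap year): 285 − 28 = 257 left.
March 1899 has 31 days: 257 − 31 = 226 left.
April 1899 has 30 days: 226 − 30 = 196 left.
May 1899 has 31 days: 196 − 31 = 165 left.
June 1899 has 30 days: 165 − 30 = 135 left.
July 1899 has 31 days: 135 − 31 = 104 left.
August 1899 has 31 days: 104 − 31 = 73 left.
September 1899 has 30 days: 73 − 30 = 43 left.
October 1899 has 31 days: 43 − 31 = 12 left.
12 days into November 1899 → November 12, 1899.

November 12, 1899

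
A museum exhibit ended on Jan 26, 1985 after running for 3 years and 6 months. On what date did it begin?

July 26, 1981

Subtracting 3 years and 6 months from January 26, 1985.
-3 years → 1982; month 1 − 6 = -5, which is month 7 of year 1981 → July 1981.
Day 26 is valid in July, giving July 26, 1981.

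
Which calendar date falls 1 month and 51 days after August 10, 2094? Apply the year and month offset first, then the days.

Adding 1 month and 51 days from August 10, 2094: first the month/year part, then the days.
month 8 + 1 = 9 → September 2094.
Day 10 is valid in September, giving September 10, 2094.
Now add 51 days from September 10, 2094.
September has 30 days, so 30 − 10 = 20 days remain after September 10, 2094; 51 − 20 = 31 left.
31 days into October 2094 → October 31, 2094.

October 31, 2094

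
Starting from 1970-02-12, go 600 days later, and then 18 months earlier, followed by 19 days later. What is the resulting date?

April 24, 1970

Counting forward 600 days from February 12, 1970:
February has 28 days, so 28 − 12 = 16 days remain after February 12, 1970; 600 − 16 = 584 left.
March 1970 has 31 days: 584 − 31 = 553 left.
April 1970 has 30 days: 553 − 30 = 523 left.
May 1970 has 31 days: 523 − 31 = 492 left.
June 1970 has 30 days: 492 − 30 = 462 left.
July 1970 has 31 days: 462 − 31 = 431 left.
August 1970 has 31 days: 431 − 31 = 400 left.
September 1970 has 30 days: 400 − 30 = 370 left.
October 1970 has 31 days: 370 − 31 = 339 left.
November 1970 has 30 days: 339 − 30 = 309 left.
December 1970 has 31 days: 309 − 31 = 278 left.
January 1971 has 31 days: 278 − 31 = 247 left.
February 1971 has 28 days (1971 is not a leap year): 247 − 28 = 219 left.
March 1971 has 31 days: 219 − 31 = 188 left.
April 1971 has 30 days: 188 − 30 = 158 left.
May 1971 has 31 days: 158 − 31 = 127 left.
June 1971 has 30 days: 127 − 30 = 97 left.
July 1971 has 31 days: 97 − 31 = 66 left.
August 1971 has 31 days: 66 − 31 = 35 left.
September 1971 has 30 days: 35 − 30 = 5 left.
5 days into October 1971 → October 5, 1971.
Subtracting 18 months from October 5, 1971:
month 10 − 18 = -8, which is month 4 of year 1970 → April 1970.
Day 5 is valid in April, giving April 5, 1970.
Counting forward 19 days from April 5, 1970:
April has 30 days; 5 + 19 = 24, still in April.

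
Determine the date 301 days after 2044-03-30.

Adding 301 days from March 30, 2044.
March has 31 days, so 31 − 30 = 1 day remains after March 30, 2044; 301 − 1 = 300 left.
April 2044 has 30 days: 300 − 30 = 270 left.
May 2044 has 31 days: 270 − 31 = 239 left.
June 2044 has 30 days: 239 − 30 = 209 left.
July 2044 has 31 days: 209 − 31 = 178 left.
August 2044 has 31 days: 178 − 31 = 147 left.
September 2044 has 30 days: 147 − 30 = 117 left.
October 2044 has 31 days: 117 − 31 = 86 left.
November 2044 has 30 days: 86 − 30 = 56 left.
December 2044 has 31 days: 56 − 31 = 25 left.
25 days into January 2045 → January 25, 2045.

January 25, 2045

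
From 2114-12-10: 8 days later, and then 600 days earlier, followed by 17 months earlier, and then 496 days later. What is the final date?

April 6, 2113

Advancing 8 days from December 10, 2114:
December has 31 days; 10 + 8 = 18, still in December.
Subtracting 600 days from December 18, 2114:
Going back 18 days from December 18, 2114 reaches the end of the previous month; 600 − 18 = 582 left.
November 2114 has 30 days: 582 − 30 = 552 left.
October 2114 has 31 days: 552 − 31 = 521 left.
September 2114 has 30 days: 521 − 30 = 491 left.
August 2114 has 31 days: 491 − 31 = 460 left.
July 2114 has 31 days: 460 − 31 = 429 left.
June 2114 has 30 days: 429 − 30 = 399 left.
May 2114 has 31 days: 399 − 31 = 368 left.
April 2114 has 30 days: 368 − 30 = 338 left.
March 2114 has 31 days: 338 − 31 = 307 left.
February 2114 has 28 days (2114 is not a leap year): 307 − 28 = 279 left.
January 2114 has 31 days: 279 − 31 = 248 left.
December 2113 has 31 days: 248 − 31 = 217 left.
November 2113 has 30 days: 217 − 30 = 187 left.
October 2113 has 31 days: 187 − 31 = 156 left.
September 2113 has 30 days: 156 − 30 = 126 left.
August 2113 has 31 days: 126 − 31 = 95 left.
July 2113 has 31 days: 95 − 31 = 64 left.
June 2113 has 30 days: 64 − 30 = 34 left.
May 2113 has 31 days: 34 − 31 = 3 left.
April 2113 has 30 days; 30 − 3 = 27 → April 27, 2113.
Counting back 17 months from April 27, 2113:
month 4 − 17 = -13, which is month 11 of year 2111 → November 2111.
Day 27 is valid in November, giving November 27, 2111.
Adding 496 days from November 27, 2111:
November has 30 days, so 30 − 27 = 3 days remain after November 27, 2111; 496 − 3 = 493 left.
December 2111 has 31 days: 493 − 31 = 462 left.
January 2112 has 31 days: 462 − 31 = 431 left.
February 2112 has 29 days (2112 is a leap year): 431 − 29 = 402 left.
March 2112 has 31 days: 402 − 31 = 371 left.
April 2112 has 30 days: 371 − 30 = 341 left.
May 2112 has 31 days: 341 − 31 = 310 left.
June 2112 has 30 days: 310 − 30 = 280 left.
July 2112 has 31 days: 280 − 31 = 249 left.
August 2112 has 31 days: 249 − 31 = 218 left.
September 2112 has 30 days: 218 − 30 = 188 left.
October 2112 has 31 days: 188 − 31 = 157 left.
November 2112 has 30 days: 157 − 30 = 127 left.
December 2112 has 31 days: 127 − 31 = 96 left.
January 2113 has 31 days: 96 − 31 = 65 left.
February 2113 has 28 days (2113 is not a leap year): 65 − 28 = 37 left.
March 2113 has 31 days: 37 − 31 = 6 left.
6 days into April 2113 → April 6, 2113.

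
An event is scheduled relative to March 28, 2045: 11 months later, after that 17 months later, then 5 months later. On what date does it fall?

December 28, 2047

Counting forward 11 months from March 28, 2045:
month 3 + 11 = 14, which is month 2 of year 2046 → February 2046.
Day 28 is valid in February, giving February 28, 2046.
Advancing 17 months from February 28, 2046:
month 2 + 17 = 19, which is month 7 of year 2047 → July 2047.
Day 28 is valid in July, giving July 28, 2047.
Adding 5 months from July 28, 2047:
month 7 + 5 = 12 → December 2047.
Day 28 is valid in December, giving December 28, 2047.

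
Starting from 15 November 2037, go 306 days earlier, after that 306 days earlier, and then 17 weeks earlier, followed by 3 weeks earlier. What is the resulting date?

October 25, 2035

Counting back 306 days from November 15, 2037:
Going back 15 days from November 15, 2037 reaches the end of the previous month; 306 − 15 = 291 left.
October 2037 has 31 days: 291 − 31 = 260 left.
September 2037 has 30 days: 260 − 30 = 230 left.
August 2037 has 31 days: 230 − 31 = 199 left.
July 2037 has 31 days: 199 − 31 = 168 left.
June 2037 has 30 days: 168 − 30 = 138 left.
May 2037 has 31 days: 138 − 31 = 107 left.
April 2037 has 30 days: 107 − 30 = 77 left.
March 2037 has 31 days: 77 − 31 = 46 left.
February 2037 has 28 days (2037 is not a leap year): 46 − 28 = 18 left.
January 2037 has 31 days; 31 − 18 = 13 → January 13, 2037.
Subtracting 306 days from January 13, 2037:
Going back 13 days from January 13, 2037 reaches the end of the previous month; 306 − 13 = 293 left.
December 2036 has 31 days: 293 − 31 = 262 left.
November 2036 has 30 days: 262 − 30 = 232 left.
October 2036 has 31 days: 232 − 31 = 201 left.
September 2036 has 30 days: 201 − 30 = 171 left.
August 2036 has 31 days: 171 − 31 = 140 left.
July 2036 has 31 days: 140 − 31 = 109 left.
June 2036 has 30 days: 109 − 30 = 79 left.
May 2036 has 31 days: 79 − 31 = 48 left.
April 2036 has 30 days: 48 − 30 = 18 left.
March 2036 has 31 days; 31 − 18 = 13 → March 13, 2036.
Subtracting 17 weeks (= 119 days) from March 13, 2036:
Going back 13 days from March 13, 2036 reaches the end of the previous month; 119 − 13 = 106 left.
February 2036 has 29 days (2036 is a leap year): 106 − 29 = 77 left.
January 2036 has 31 days: 77 − 31 = 46 left.
December 2035 has 31 days: 46 − 31 = 15 left.
November 2035 has 30 days; 30 − 15 = 15 → November 15, 2035.
Subtracting 3 weeks (= 21 days) from November 15, 2035:
Going back 15 days from November 15, 2035 reaches the end of the previous month; 21 − 15 = 6 left.
October 2035 has 31 days; 31 − 6 = 25 → October 25, 2035.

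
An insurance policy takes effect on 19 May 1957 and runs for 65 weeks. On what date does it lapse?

Counting forward 65 weeks = 455 days from May 19, 1957.
May has 31 days, so 31 − 19 = 12 days remain after May 19, 1957; 455 − 12 = 443 left.
June 1957 has 30 days: 443 − 30 = 413 left.
July 1957 has 31 days: 413 − 31 = 382 left.
August 1957 has 31 days: 382 − 31 = 351 left.
September 1957 has 30 days: 351 − 30 = 321 left.
October 1957 has 31 days: 321 − 31 = 290 left.
November 1957 has 30 days: 290 − 30 = 260 left.
December 1957 has 31 days: 260 − 31 = 229 left.
January 1958 has 31 days: 229 − 31 = 198 left.
February 1958 has 28 days (1958 is not a leap year): 198 − 28 = 170 left.
March 1958 has 31 days: 170 − 31 = 139 left.
April 1958 has 30 days: 139 − 30 = 109 left.
May 1958 has 31 days: 109 − 31 = 78 left.
June 1958 has 30 days: 78 − 30 = 48 left.
July 1958 has 31 days: 48 − 31 = 17 left.
17 days into August 1958 → August 17, 1958.

August 17, 1958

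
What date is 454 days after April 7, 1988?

Adding 454 days from April 7, 1988.
April has 30 days, so 30 − 7 = 23 days remain after April 7, 1988; 454 − 23 = 431 left.
May 1988 has 31 days: 431 − 31 = 400 left.
June 1988 has 30 days: 400 − 30 = 370 left.
July 1988 has 31 days: 370 − 31 = 339 left.
August 1988 has 31 days: 339 − 31 = 308 left.
September 1988 has 30 days: 308 − 30 = 278 left.
October 1988 has 31 days: 278 − 31 = 247 left.
November 1988 has 30 days: 247 − 30 = 217 left.
December 1988 has 31 days: 217 − 31 = 186 left.
January 1989 has 31 days: 186 − 31 = 155 left.
February 1989 has 28 days (1989 is not a leap year): 155 − 28 = 127 left.
March 1989 has 31 days: 127 − 31 = 96 left.
April 1989 has 30 days: 96 − 30 = 66 left.
May 1989 has 31 days: 66 − 31 = 35 left.
June 1989 has 30 days: 35 − 30 = 5 left.
5 days into July 1989 → July 5, 1989.

July 5, 1989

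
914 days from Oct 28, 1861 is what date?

April 29, 1864

Counting forward 914 days from October 28, 1861.
October has 31 days, so 31 − 28 = 3 days remain after October 28, 1861; 914 − 3 = 911 left.
November 1861 has 30 days: 911 − 30 = 881 left.
December 1861 has 31 days: 881 − 31 = 850 left.
January 1862 has 31 days: 850 − 31 = 819 left.
February 1862 has 28 days (1862 is not a leap year): 819 − 28 = 791 left.
March 1862 has 31 days: 791 − 31 = 760 left.
April 1862 has 30 days: 760 − 30 = 730 left.
May 1862 has 31 days: 730 − 31 = 699 left.
June 1862 has 30 days: 699 − 30 = 669 left.
July 1862 has 31 days: 669 − 31 = 638 left.
August 1862 has 31 days: 638 − 31 = 607 left.
September 1862 has 30 days: 607 − 30 = 577 left.
October 1862 has 31 days: 577 − 31 = 546 left.
November 1862 has 30 days: 546 − 30 = 516 left.
December 1862 has 31 days: 516 − 31 = 485 left.
January 1863 has 31 days: 485 − 31 = 454 left.
February 1863 has 28 days (1863 is not a leap year): 454 − 28 = 426 left.
March 1863 has 31 days: 426 − 31 = 395 left.
April 1863 has 30 days: 395 − 30 = 365 left.
May 1863 has 31 days: 365 − 31 = 334 left.
June 1863 has 30 days: 334 − 30 = 304 left.
July 1863 has 31 days: 304 − 31 = 273 left.
August 1863 has 31 days: 273 − 31 = 242 left.
September 1863 has 30 days: 242 − 30 = 212 left.
October 1863 has 31 days: 212 − 31 = 181 left.
November 1863 has 30 days: 181 − 30 = 151 left.
December 1863 has 31 days: 151 − 31 = 120 left.
January 1864 has 31 days: 120 − 31 = 89 left.
February 1864 has 29 days (1864 is a leap year): 89 − 29 = 60 left.
March 1864 has 31 days: 60 − 31 = 29 left.
29 days into April 1864 → April 29, 1864.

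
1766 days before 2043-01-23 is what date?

Counting back 1766 days from January 23, 2043.
Going back 23 days from January 23, 2043 reaches the end of the previous month; 1766 − 23 = 1743 left.
December 2042 has 31 days: 1743 − 31 = 1712 left.
November 2042 has 30 days: 1712 − 30 = 1682 left.
October 2042 has 31 days: 1682 − 31 = 1651 left.
September 2042 has 30 days: 1651 − 30 = 1621 left.
August 2042 has 31 days: 1621 − 31 = 1590 left.
July 2042 has 31 days: 1590 − 31 = 1559 left.
June 2042 has 30 days: 1559 − 30 = 1529 left.
May 2042 has 31 days: 1529 − 31 = 1498 left.
April 2042 has 30 days: 1498 − 30 = 1468 left.
March 2042 has 31 days: 1468 − 31 = 1437 left.
February 2042 has 28 days (2042 is not a leap year): 1437 − 28 = 1409 left.
January 2042 has 31 days: 1409 − 31 = 1378 left.
December 2041 has 31 days: 1378 − 31 = 1347 left.
November 2041 has 30 days: 1347 − 30 = 1317 left.
October 2041 has 31 days: 1317 − 31 = 1286 left.
September 2041 has 30 days: 1286 − 30 = 1256 left.
August 2041 has 31 days: 1256 − 31 = 1225 left.
July 2041 has 31 days: 1225 − 31 = 1194 left.
June 2041 has 30 days: 1194 − 30 = 1164 left.
May 2041 has 31 days: 1164 − 31 = 1133 left.
April 2041 has 30 days: 1133 − 30 = 1103 left.
March 2041 has 31 days: 1103 − 31 = 1072 left.
February 2041 has 28 days (2041 is not a leap year): 1072 − 28 = 1044 left.
January 2041 has 31 days: 1044 − 31 = 1013 left.
December 2040 has 31 days: 1013 − 31 = 982 left.
November 2040 has 30 days: 982 − 30 = 952 left.
October 2040 has 31 days: 952 − 31 = 921 left.
September 2040 has 30 days: 921 − 30 = 891 left.
August 2040 has 31 days: 891 − 31 = 860 left.
July 2040 has 31 days: 860 − 31 = 829 left.
June 2040 has 30 days: 829 − 30 = 799 left.
May 2040 has 31 days: 799 − 31 = 768 left.
April 2040 has 30 days: 768 − 30 = 738 left.
March 2040 has 31 days: 738 − 31 = 707 left.
February 2040 has 29 days (2040 is a leap year): 707 − 29 = 678 left.
January 2040 has 31 days: 678 − 31 = 647 left.
December 2039 has 31 days: 647 − 31 = 616 left.
November 2039 has 30 days: 616 − 30 = 586 left.
October 2039 has 31 days: 586 − 31 = 555 left.
September 2039 has 30 days: 555 − 30 = 525 left.
August 2039 has 31 days: 525 − 31 = 494 left.
July 2039 has 31 days: 494 − 31 = 463 left.
June 2039 has 30 days: 463 − 30 = 433 left.
May 2039 has 31 days: 433 − 31 = 402 left.
April 2039 has 30 days: 402 − 30 = 372 left.
March 2039 has 31 days: 372 − 31 = 341 left.
February 2039 has 28 days (2039 is not a leap year): 341 − 28 = 313 left.
January 2039 has 31 days: 313 − 31 = 282 left.
December 2038 has 31 days: 282 − 31 = 251 left.
November 2038 has 30 days: 251 − 30 = 221 left.
October 2038 has 31 days: 221 − 31 = 190 left.
September 2038 has 30 days: 190 − 30 = 160 left.
August 2038 has 31 days: 160 − 31 = 129 left.
July 2038 has 31 days: 129 − 31 = 98 left.
June 2038 has 30 days: 98 − 30 = 68 left.
May 2038 has 31 days: 68 − 31 = 37 left.
April 2038 has 30 days: 37 − 30 = 7 left.
March 2038 has 31 days; 31 − 7 = 24 → March 24, 2038.

March 24, 2038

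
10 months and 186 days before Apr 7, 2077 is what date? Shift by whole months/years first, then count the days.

December 4, 2075

Subtracting 10 months and 186 days from April 7, 2077: first the month/year part, then the days.
month 4 − 10 = -6, which is month 6 of year 2076 → June 2076.
Day 7 is valid in June, giving June 7, 2076.
Now subtract 186 days from June 7, 2076.
Going back 7 days from June 7, 2076 reaches the end of the previous month; 186 − 7 = 179 left.
May 2076 has 31 days: 179 − 31 = 148 left.
April 2076 has 30 days: 148 − 30 = 118 left.
March 2076 has 31 days: 118 − 31 = 87 left.
February 2076 has 29 days (2076 is a leap year): 87 − 29 = 58 left.
January 2076 has 31 days: 58 − 31 = 27 left.
December 2075 has 31 days; 31 − 27 = 4 → December 4, 2075.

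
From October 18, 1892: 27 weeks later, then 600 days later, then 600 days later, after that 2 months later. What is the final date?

Counting forward 27 weeks (= 189 days) from October 18, 1892:
October has 31 days, so 31 − 18 = 13 days remain after October 18, 1892; 189 − 13 = 176 left.
November 1892 has 30 days: 176 − 30 = 146 left.
December 1892 has 31 days: 146 − 31 = 115 left.
January 1893 has 31 days: 115 − 31 = 84 left.
February 1893 has 28 days (1893 is not a leap year): 84 − 28 = 56 left.
March 1893 has 31 days: 56 − 31 = 25 left.
25 days into April 1893 → April 25, 1893.
Counting forward 600 days from April 25, 1893:
April has 30 days, so 30 − 25 = 5 days remain after April 25, 1893; 600 − 5 = 595 left.
May 1893 has 31 days: 595 − 31 = 564 left.
June 1893 has 30 days: 564 − 30 = 534 left.
July 1893 has 31 days: 534 − 31 = 503 left.
August 1893 has 31 days: 503 − 31 = 472 left.
September 1893 has 30 days: 472 − 30 = 442 left.
October 1893 has 31 days: 442 − 31 = 411 left.
November 1893 has 30 days: 411 − 30 = 381 left.
December 1893 has 31 days: 381 − 31 = 350 left.
January 1894 has 31 days: 350 − 31 = 319 left.
February 1894 has 28 days (1894 is not a leap year): 319 − 28 = 291 left.
March 1894 has 31 days: 291 − 31 = 260 left.
April 1894 has 30 days: 260 − 30 = 230 left.
May 1894 has 31 days: 230 − 31 = 199 left.
June 1894 has 30 days: 199 − 30 = 169 left.
July 1894 has 31 days: 169 − 31 = 138 left.
August 1894 has 31 days: 138 − 31 = 107 left.
September 1894 has 30 days: 107 − 30 = 77 left.
October 1894 has 31 days: 77 − 31 = 46 left.
November 1894 has 30 days: 46 − 30 = 16 left.
16 days into December 1894 → December 16, 1894.
Counting forward 600 days from December 16, 1894:
December has 31 days, so 31 − 16 = 15 days remain after December 16, 1894; 600 − 15 = 585 left.
January 1895 has 31 days: 585 − 31 = 554 left.
February 1895 has 28 days (1895 is not a leap year): 554 − 28 = 526 left.
March 1895 has 31 days: 526 − 31 = 495 left.
April 1895 has 30 days: 495 − 30 = 465 left.
May 1895 has 31 days: 465 − 31 = 434 left.
June 1895 has 30 days: 434 − 30 = 404 left.
July 1895 has 31 days: 404 − 31 = 373 left.
August 1895 has 31 days: 373 − 31 = 342 left.
September 1895 has 30 days: 342 − 30 = 312 left.
October 1895 has 31 days: 312 − 31 = 281 left.
November 1895 has 30 days: 281 − 30 = 251 left.
December 1895 has 31 days: 251 − 31 = 220 left.
January 1896 has 31 days: 220 − 31 = 189 left.
February 1896 has 29 days (1896 is a leap year): 189 − 29 = 160 left.
March 1896 has 31 days: 160 − 31 = 129 left.
April 1896 has 30 days: 129 − 30 = 99 left.
May 1896 has 31 days: 99 − 31 = 68 left.
June 1896 has 30 days: 68 − 30 = 38 left.
July 1896 has 31 days: 38 − 31 = 7 left.
7 days into August 1896 → August 7, 1896.
Counting forward 2 months from August 7, 1896:
month 8 + 2 = 10 → October 1896.
Day 7 is valid in October, giving October 7, 1896.

October 7, 1896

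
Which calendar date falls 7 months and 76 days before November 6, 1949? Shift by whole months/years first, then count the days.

January 20, 1949

Subtracting 7 months and 76 days from November 6, 1949: first the month/year part, then the days.
month 11 − 7 = 4 → April 1949.
Day 6 is valid in April, giving April 6, 1949.
Now subtract 76 days from April 6, 1949.
Going back 6 days from April 6, 1949 reaches the end of the previous month; 76 − 6 = 70 left.
March 1949 has 31 days: 70 − 31 = 39 left.
February 1949 has 28 days (1949 is not a leap year): 39 − 28 = 11 left.
January 1949 has 31 days; 31 − 11 = 20 → January 20, 1949.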